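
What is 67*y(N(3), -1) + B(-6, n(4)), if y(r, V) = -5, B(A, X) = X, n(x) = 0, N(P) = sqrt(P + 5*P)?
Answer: -335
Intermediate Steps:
N(P) = sqrt(6)*sqrt(P) (N(P) = sqrt(6*P) = sqrt(6)*sqrt(P))
67*y(N(3), -1) + B(-6, n(4)) = 67*(-5) + 0 = -335 + 0 = -335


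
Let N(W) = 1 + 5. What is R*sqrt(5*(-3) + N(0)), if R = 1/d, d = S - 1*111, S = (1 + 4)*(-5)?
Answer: -3*I/136 ≈ -0.022059*I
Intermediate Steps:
S = -25 (S = 5*(-5) = -25)
d = -136 (d = -25 - 1*111 = -25 - 111 = -136)
N(W) = 6
R = -1/136 (R = 1/(-136) = -1/136 ≈ -0.0073529)
R*sqrt(5*(-3) + N(0)) = -sqrt(5*(-3) + 6)/136 = -sqrt(-15 + 6)/136 = -3*I/136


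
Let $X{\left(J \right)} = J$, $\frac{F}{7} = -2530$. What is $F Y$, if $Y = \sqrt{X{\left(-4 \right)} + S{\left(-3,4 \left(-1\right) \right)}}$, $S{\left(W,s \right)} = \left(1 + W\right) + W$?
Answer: $- 53130 i \approx - 53130.0 i$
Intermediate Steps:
$F = -17710$ ($F = 7 \left(-2530\right) = -17710$)
$S{\left(W,s \right)} = 1 + 2 W$
$Y = 3 i$ ($Y = \sqrt{-4 + \left(1 + 2 \left(-3\right)\right)} = \sqrt{-4 + \left(1 - 6\right)} = \sqrt{-4 - 5} = \sqrt{-9} = 3 i \approx 3.0 i$)
$F Y = - 17710 \cdot 3 i = - 53130 i$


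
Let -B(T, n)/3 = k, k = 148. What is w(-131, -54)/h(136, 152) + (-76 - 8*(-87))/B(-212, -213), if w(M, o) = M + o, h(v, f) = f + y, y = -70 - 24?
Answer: -29525/6438 ≈ -4.5861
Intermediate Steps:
y = -94
h(v, f) = -94 + f (h(v, f) = f - 94 = -94 + f)
B(T, n) = -444 (B(T, n) = -3*148 = -444)
w(-131, -54)/h(136, 152) + (-76 - 8*(-87))/B(-212, -213) = (-131 - 54)/(-94 + 152) + (-76 - 8*(-87))/(-444) = -185/58 + (-76 + 696)*(-1/444) = -185*1/58 + 620*(-1/444) = -185/58 - 155/111 = -29525/6438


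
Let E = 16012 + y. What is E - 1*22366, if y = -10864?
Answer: -17218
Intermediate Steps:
E = 5148 (E = 16012 - 10864 = 5148)
E - 1*22366 = 5148 - 1*22366 = 5148 - 22366 = -17218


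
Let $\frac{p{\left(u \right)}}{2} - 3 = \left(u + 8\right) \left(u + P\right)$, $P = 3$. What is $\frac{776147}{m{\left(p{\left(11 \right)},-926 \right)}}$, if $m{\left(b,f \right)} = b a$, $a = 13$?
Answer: $\frac{776147}{6994} \approx 110.97$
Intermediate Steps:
$p{\left(u \right)} = 6 + 2 \left(3 + u\right) \left(8 + u\right)$ ($p{\left(u \right)} = 6 + 2 \left(u + 8\right) \left(u + 3\right) = 6 + 2 \left(8 + u\right) \left(3 + u\right) = 6 + 2 \left(3 + u\right) \left(8 + u\right)$)
$m{\left(b,f \right)} = 13 b$ ($m{\left(b,f \right)} = b 13 = 13 b$)
$\frac{776147}{m{\left(p{\left(11 \right)},-926 \right)}} = \frac{776147}{13 \left(54 + 2 \cdot 11^{2} + 22 \cdot 11\right)} = \frac{776147}{13 \left(54 + 2 \cdot 121 + 242\right)} = \frac{776147}{13 \left(54 + 242 + 242\right)} = \frac{776147}{13 \cdot 538} = \frac{776147}{6994}$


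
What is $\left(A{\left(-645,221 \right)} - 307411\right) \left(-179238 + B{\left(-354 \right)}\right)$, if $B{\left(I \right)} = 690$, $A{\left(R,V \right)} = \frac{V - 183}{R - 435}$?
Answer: $\frac{2469943147961}{45} \approx 5.4888 \cdot 10^{10}$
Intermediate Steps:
$A{\left(R,V \right)} = \frac{-183 + V}{-435 + R}$
$\left(A{\left(-645,221 \right)} - 307411\right) \left(-179238 + B{\left(-354 \right)}\right) = \left(\frac{-183 + 221}{-435 - 645} - 307411\right) \left(-179238 + 690\right) = \left(\frac{1}{-1080} \cdot 38 - 307411\right) \left(-178548\right) = \left(\left(- \frac{1}{1080}\right) 38 - 307411\right) \left(-178548\right) = \left(- \frac{19}{540} - 307411\right) \left(-178548\right) = \left(- \frac{166001959}{540}\right) \left(-178548\right) = \frac{2469943147961}{45}$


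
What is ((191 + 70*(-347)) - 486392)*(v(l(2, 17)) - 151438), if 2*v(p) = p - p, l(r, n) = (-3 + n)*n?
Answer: 77307736058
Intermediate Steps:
l(r, n) = n*(-3 + n)
v(p) = 0 (v(p) = (p - p)/2 = (½)*0 = 0)
((191 + 70*(-347)) - 486392)*(v(l(2, 17)) - 151438) = ((191 + 70*(-347)) - 486392)*(0 - 151438) = ((191 - 24290) - 486392)*(-151438) = (-24099 - 486392)*(-151438) = -510491*(-151438) = 77307736058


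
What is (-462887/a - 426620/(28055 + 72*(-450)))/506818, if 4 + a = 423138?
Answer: 35701236613/186358725094828 ≈ 0.00019157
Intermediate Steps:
a = 423134 (a = -4 + 423138 = 423134)
(-462887/a - 426620/(28055 + 72*(-450)))/506818 = (-462887/423134 - 426620/(28055 + 72*(-450)))/506818 = (-462887*1/423134 - 426620/(28055 - 32400))*(1/506818) = (-462887/423134 - 426620/(-4345))*(1/506818) = (-462887/423134 - 426620*(-1/4345))*(1/506818) = (-462887/423134 + 85324/869)*(1/506818) = (35701236613/367703446)*(1/506818) = 35701236613/186358725094828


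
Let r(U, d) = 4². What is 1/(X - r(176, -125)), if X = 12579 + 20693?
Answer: 1/33256 ≈ 3.0070e-5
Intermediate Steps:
r(U, d) = 16
X = 33272
1/(X - r(176, -125)) = 1/(33272 - 1*16) = 1/(33272 - 16) = 1/33256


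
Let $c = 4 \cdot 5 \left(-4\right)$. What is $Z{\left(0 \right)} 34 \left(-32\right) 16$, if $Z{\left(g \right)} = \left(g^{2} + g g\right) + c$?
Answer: $1392640$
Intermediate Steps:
$c = -80$ ($c = 20 \left(-4\right) = -80$)
$Z{\left(g \right)} = -80 + 2 g^{2}$ ($Z{\left(g \right)} = \left(g^{2} + g g\right) - 80 = \left(g^{2} + g^{2}\right) - 80 = 2 g^{2} - 80 = -80 + 2 g^{2}$)
$Z{\left(0 \right)} 34 \left(-32\right) 16 = \left(-80 + 2 \cdot 0^{2}\right) 34 \left(-32\right) 16 = \left(-80 + 2 \cdot 0\right) \left(\left(-1088\right) 16\right) = \left(-80 + 0\right) \left(-17408\right) = \left(-80\right) \left(-17408\right) = 1392640$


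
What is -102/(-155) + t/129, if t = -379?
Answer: -45587/19995 ≈ -2.2799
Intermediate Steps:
-102/(-155) + t/129 = -102/(-155) - 379/129 = -102*(-1/155) - 379*1/129 = 102/155 - 379/129 = -45587/19995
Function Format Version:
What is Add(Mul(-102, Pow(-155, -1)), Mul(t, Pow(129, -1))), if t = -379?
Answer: Rational(-45587, 19995) ≈ -2.2799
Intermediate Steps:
Add(Mul(-102, Pow(-155, -1)), Mul(t, Pow(129, -1))) = Add(Mul(-102, Pow(-155, -1)), Mul(-379, Pow(129, -1))) = Add(Mul(-102, Rational(-1, 155)), Mul(-379, Rational(1, 129))) = Add(Rational(102, 155), Rational(-379, 129)) = Rational(-45587, 19995)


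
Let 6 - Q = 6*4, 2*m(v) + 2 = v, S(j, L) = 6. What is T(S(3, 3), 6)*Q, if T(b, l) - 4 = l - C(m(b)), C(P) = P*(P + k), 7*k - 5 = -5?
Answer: -108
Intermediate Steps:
k = 0 (k = 5/7 + (⅐)*(-5) = 5/7 - 5/7 = 0)
m(v) = -1 + v/2
C(P) = P² (C(P) = P*(P + 0) = P*P = P²)
Q = -18 (Q = 6 - 6*4 = 6 - 1*24 = 6 - 24 = -18)
T(b, l) = 4 + l - (-1 + b/2)² (T(b, l) = 4 + (l - (-1 + b/2)²) = 4 + l - (-1 + b/2)²)
T(S(3, 3), 6)*Q = (3 + 6 + 6 - ¼*6²)*(-18) = (3 + 6 + 6 - ¼*36)*(-18) = (3 + 6 + 6 - 9)*(-18) = 6*(-18) = -108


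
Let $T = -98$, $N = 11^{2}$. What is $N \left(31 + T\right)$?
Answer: $-8107$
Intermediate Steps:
$N = 121$
$N \left(31 + T\right) = 121 \left(31 - 98\right) = 121 \left(-67\right) = -8107$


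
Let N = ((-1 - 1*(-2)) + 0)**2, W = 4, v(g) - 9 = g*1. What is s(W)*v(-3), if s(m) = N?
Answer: 6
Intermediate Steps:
v(g) = 9 + g (v(g) = 9 + g*1 = 9 + g)
N = 1 (N = ((-1 + 2) + 0)**2 = (1 + 0)**2 = 1**2 = 1)
s(m) = 1
s(W)*v(-3) = 1*(9 - 3) = 1*6 = 6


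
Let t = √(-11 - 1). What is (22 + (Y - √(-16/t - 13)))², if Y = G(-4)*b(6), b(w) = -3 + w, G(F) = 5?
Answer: (111 - √3*√(-39 + 8*I*√3))²/9 ≈ 1309.3 - 266.25*I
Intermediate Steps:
t = 2*I*√3 (t = √(-12) = 2*I*√3 ≈ 3.4641*I)
Y = 15 (Y = 5*(-3 + 6) = 5*3 = 15)
(22 + (Y - √(-16/t - 13)))² = (22 + (15 - √(-16*(-I*√3/6) - 13)))² = (22 + (15 - √(-(-8)*I*√3/3 - 13)))² = (22 + (15 - √(8*I*√3/3 - 13)))² = (22 + (15 - √(-13 + 8*I*√3/3)))² = (37 - √(-13 + 8*I*√3/3))²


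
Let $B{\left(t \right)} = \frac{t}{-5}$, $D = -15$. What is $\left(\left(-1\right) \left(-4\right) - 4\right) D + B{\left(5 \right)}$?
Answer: $-1$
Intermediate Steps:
$B{\left(t \right)} = - \frac{t}{5}$ ($B{\left(t \right)} = t \left(- \frac{1}{5}\right) = - \frac{t}{5}$)
$\left(\left(-1\right) \left(-4\right) - 4\right) D + B{\left(5 \right)} = \left(\left(-1\right) \left(-4\right) - 4\right) \left(-15\right) - 1 = \left(4 - 4\right) \left(-15\right) - 1 = 0 \left(-15\right) - 1 = 0 - 1 = -1$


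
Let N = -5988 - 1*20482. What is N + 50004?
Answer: 23534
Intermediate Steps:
N = -26470 (N = -5988 - 20482 = -26470)
N + 50004 = -26470 + 50004 = 23534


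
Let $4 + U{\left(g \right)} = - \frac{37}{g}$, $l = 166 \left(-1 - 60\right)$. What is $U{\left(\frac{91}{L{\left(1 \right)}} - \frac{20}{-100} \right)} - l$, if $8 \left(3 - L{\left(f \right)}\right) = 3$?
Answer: $\frac{5293251}{523} \approx 10121.0$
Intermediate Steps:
$L{\left(f \right)} = \frac{21}{8}$ ($L{\left(f \right)} = 3 - \frac{3}{8} = \frac{21}{8}$)
$l = -10126$ ($l = 166 \left(-1 - 60\right) = 166 \left(-61\right) = -10126$)
$U{\left(g \right)} = -4 - \frac{37}{g}$
$U{\left(\frac{91}{L{\left(1 \right)}} - \frac{20}{-100} \right)} - l = \left(-4 - \frac{37}{\frac{91}{\frac{21}{8}} - \frac{20}{-100}}\right) - -10126 = \left(-4 - \frac{37}{91 \cdot \frac{8}{21} - - \frac{1}{5}}\right) + 10126 = \left(-4 - \frac{37}{\frac{104}{3} + \frac{1}{5}}\right) + 10126 = \left(-4 - \frac{37}{\frac{523}{15}}\right) + 10126 = \left(-4 - \frac{555}{523}\right) + 10126 = - \frac{2647}{523} + 10126 = \frac{5293251}{523}$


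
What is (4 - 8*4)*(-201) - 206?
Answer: 5422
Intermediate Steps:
(4 - 8*4)*(-201) - 206 = (4 - 32)*(-201) - 206 = -28*(-201) - 206 = 5628 - 206 = 5422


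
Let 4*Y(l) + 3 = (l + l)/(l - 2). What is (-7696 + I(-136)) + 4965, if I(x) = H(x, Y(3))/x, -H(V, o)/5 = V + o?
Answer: -1488369/544 ≈ -2736.0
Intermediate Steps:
Y(l) = -¾ + l/(2*(-2 + l)) (Y(l) = -¾ + ((l + l)/(l - 2))/4 = -¾ + ((2*l)/(-2 + l))/4 = -¾ + (2*l/(-2 + l))/4 = -¾ + l/(2*(-2 + l)))
H(V, o) = -5*V - 5*o (H(V, o) = -5*(V + o) = -5*V - 5*o)
I(x) = (-15/4 - 5*x)/x (I(x) = (-5*x - 5*(6 - 1*3)/(4*(-2 + 3)))/x = (-5*x - 5*(6 - 3)/(4*1))/x = (-5*x - 5*3/4)/x = (-5*x - 5*¾)/x = (-5*x - 15/4)/x = (-15/4 - 5*x)/x)
(-7696 + I(-136)) + 4965 = (-7696 + (-5 - 15/4/(-136))) + 4965 = (-7696 + (-5 - 15/4*(-1/136))) + 4965 = (-7696 + (-5 + 15/544)) + 4965 = (-7696 - 2705/544) + 4965 = -4189329/544 + 4965 = -1488369/544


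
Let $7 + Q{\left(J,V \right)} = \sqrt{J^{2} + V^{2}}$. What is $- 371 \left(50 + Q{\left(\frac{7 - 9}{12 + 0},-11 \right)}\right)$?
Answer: $-15953 - \frac{371 \sqrt{4357}}{6} \approx -20034.0$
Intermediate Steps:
$Q{\left(J,V \right)} = -7 + \sqrt{J^{2} + V^{2}}$
$- 371 \left(50 + Q{\left(\frac{7 - 9}{12 + 0},-11 \right)}\right) = - 371 \left(50 - \left(7 - \sqrt{\left(\frac{7 - 9}{12 + 0}\right)^{2} + \left(-11\right)^{2}}\right)\right) = - 371 \left(50 - \left(7 - \sqrt{\left(- \frac{2}{12}\right)^{2} + 121}\right)\right) = - 371 \left(50 - \left(7 - \sqrt{\left(\left(-2\right) \frac{1}{12}\right)^{2} + 121}\right)\right) = - 371 \left(50 - \left(7 - \sqrt{\left(- \frac{1}{6}\right)^{2} + 121}\right)\right) = - 371 \left(50 - \left(7 - \sqrt{\frac{1}{36} + 121}\right)\right) = - 371 \left(50 - \left(7 - \sqrt{\frac{4357}{36}}\right)\right) = - 371 \left(50 - \left(7 - \frac{\sqrt{4357}}{6}\right)\right) = - 371 \left(43 + \frac{\sqrt{4357}}{6}\right) = -15953 - \frac{371 \sqrt{4357}}{6}$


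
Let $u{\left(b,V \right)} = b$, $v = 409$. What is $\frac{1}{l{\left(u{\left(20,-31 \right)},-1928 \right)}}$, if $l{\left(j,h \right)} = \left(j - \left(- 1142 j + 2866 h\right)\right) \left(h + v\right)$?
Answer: $- \frac{1}{8428183652} \approx -1.1865 \cdot 10^{-10}$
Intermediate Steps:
$l{\left(j,h \right)} = \left(409 + h\right) \left(- 2866 h + 1143 j\right)$ ($l{\left(j,h \right)} = \left(j - \left(- 1142 j + 2866 h\right)\right) \left(h + 409\right) = \left(j - \left(- 1142 j + 2866 h\right)\right) \left(409 + h\right) = \left(- 2866 h + 1143 j\right) \left(409 + h\right) = \left(409 + h\right) \left(- 2866 h + 1143 j\right)$)
$\frac{1}{l{\left(u{\left(20,-31 \right)},-1928 \right)}} = \frac{1}{\left(-1172194\right) \left(-1928\right) - 2866 \left(-1928\right)^{2} + 467487 \cdot 20 + 1143 \left(-1928\right) 20} = \frac{1}{2259990032 - 10653449344 + 9349740 - 44074080} = \frac{1}{-8428183652} = - \frac{1}{8428183652}$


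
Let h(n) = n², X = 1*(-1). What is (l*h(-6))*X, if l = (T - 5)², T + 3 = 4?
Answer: -576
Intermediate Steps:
T = 1 (T = -3 + 4 = 1)
X = -1
l = 16 (l = (1 - 5)² = (-4)² = 16)
(l*h(-6))*X = (16*(-6)²)*(-1) = (16*36)*(-1) = 576*(-1) = -576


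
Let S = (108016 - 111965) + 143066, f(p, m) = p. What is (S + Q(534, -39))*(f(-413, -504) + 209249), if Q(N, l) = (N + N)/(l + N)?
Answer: 1597919861532/55 ≈ 2.9053e+10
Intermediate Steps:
Q(N, l) = 2*N/(N + l) (Q(N, l) = (2*N)/(N + l) = 2*N/(N + l))
S = 139117 (S = -3949 + 143066 = 139117)
(S + Q(534, -39))*(f(-413, -504) + 209249) = (139117 + 2*534/(534 - 39))*(-413 + 209249) = (139117 + 2*534/495)*208836 = (139117 + 2*534*(1/495))*208836 = (139117 + 356/165)*208836 = (22954661/165)*208836 = 1597919861532/55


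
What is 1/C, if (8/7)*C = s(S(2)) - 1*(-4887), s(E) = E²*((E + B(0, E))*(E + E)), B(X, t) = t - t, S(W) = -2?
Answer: 8/34433 ≈ 0.00023234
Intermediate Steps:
B(X, t) = 0
s(E) = 2*E⁴ (s(E) = E²*((E + 0)*(E + E)) = E²*(E*(2*E)) = E²*(2*E²) = 2*E⁴)
C = 34433/8 (C = 7*(2*(-2)⁴ - 1*(-4887))/8 = 7*(2*16 + 4887)/8 = 7*(32 + 4887)/8 = (7/8)*4919 = 34433/8 ≈ 4304.1)
1/C = 1/(34433/8) = 8/34433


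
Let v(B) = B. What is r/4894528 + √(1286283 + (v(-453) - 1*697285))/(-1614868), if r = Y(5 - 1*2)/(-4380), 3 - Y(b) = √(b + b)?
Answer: -1/7146010880 - √588545/1614868 + √6/21438032640 ≈ -0.00047506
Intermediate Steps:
Y(b) = 3 - √2*√b (Y(b) = 3 - √(b + b) = 3 - √(2*b) = 3 - √2*√b)
r = -1/1460 + √6/4380 (r = (3 - √2*√(5 - 1*2))/(-4380) = (3 - √2*√(5 - 2))*(-1/4380) = (3 - √2*√3)*(-1/4380) = (3 - √6)*(-1/4380) = -1/1460 + √6/4380 ≈ -0.00012569)
r/4894528 + √(1286283 + (v(-453) - 1*697285))/(-1614868) = (-1/1460 + √6/4380)/4894528 + √(1286283 + (-453 - 1*697285))/(-1614868) = (-1/1460 + √6/4380)*(1/4894528) + √(1286283 + (-453 - 697285))*(-1/1614868) = (-1/7146010880 + √6/21438032640) + √(1286283 - 697738)*(-1/1614868) = (-1/7146010880 + √6/21438032640) + √588545*(-1/1614868) = (-1/7146010880 + √6/21438032640) - √588545/1614868 = -1/7146010880 - √588545/1614868 + √6/21438032640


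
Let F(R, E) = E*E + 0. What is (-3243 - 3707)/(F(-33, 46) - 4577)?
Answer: 6950/2461 ≈ 2.8241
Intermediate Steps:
F(R, E) = E**2 (F(R, E) = E**2 + 0 = E**2)
(-3243 - 3707)/(F(-33, 46) - 4577) = (-3243 - 3707)/(46**2 - 4577) = -6950/(2116 - 4577) = -6950/(-2461) = -6950*(-1/2461) = 6950/2461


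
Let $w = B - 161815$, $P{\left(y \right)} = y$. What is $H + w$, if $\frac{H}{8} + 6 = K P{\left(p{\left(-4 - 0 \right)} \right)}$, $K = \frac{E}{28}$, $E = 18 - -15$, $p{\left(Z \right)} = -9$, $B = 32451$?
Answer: $- \frac{906478}{7} \approx -1.295 \cdot 10^{5}$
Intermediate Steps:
$E = 33$ ($E = 18 + 15 = 33$)
$K = \frac{33}{28} \approx 1.1786$
$H = - \frac{930}{7}$ ($H = -48 + 8 \cdot \frac{33}{28} \left(-9\right) = -48 + 8 \left(- \frac{297}{28}\right) = -48 - \frac{594}{7} = - \frac{930}{7} \approx -132.86$)
$w = -129364$ ($w = 32451 - 161815 = -129364$)
$H + w = - \frac{930}{7} - 129364 = - \frac{906478}{7}$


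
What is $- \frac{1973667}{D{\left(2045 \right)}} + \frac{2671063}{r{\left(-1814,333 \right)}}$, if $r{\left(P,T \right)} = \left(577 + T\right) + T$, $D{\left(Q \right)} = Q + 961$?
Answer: $\frac{1858649099}{1245486} \approx 1492.3$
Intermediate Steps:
$D{\left(Q \right)} = 961 + Q$
$r{\left(P,T \right)} = 577 + 2 T$
$- \frac{1973667}{D{\left(2045 \right)}} + \frac{2671063}{r{\left(-1814,333 \right)}} = - \frac{1973667}{961 + 2045} + \frac{2671063}{577 + 2 \cdot 333} = - \frac{1973667}{3006} + \frac{2671063}{577 + 666} = \left(-1973667\right) \frac{1}{3006} + \frac{2671063}{1243} = - \frac{657889}{1002} + 2671063 \cdot \frac{1}{1243} = - \frac{657889}{1002} + \frac{2671063}{1243} = \frac{1858649099}{1245486}$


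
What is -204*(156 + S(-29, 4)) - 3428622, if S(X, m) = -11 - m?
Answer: -3457386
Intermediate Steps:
-204*(156 + S(-29, 4)) - 3428622 = -204*(156 + (-11 - 1*4)) - 3428622 = -204*(156 + (-11 - 4)) - 3428622 = -204*(156 - 15) - 3428622 = -204*141 - 3428622 = -28764 - 3428622 = -3457386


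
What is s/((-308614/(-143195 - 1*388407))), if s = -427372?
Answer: -113595904972/154307 ≈ -7.3617e+5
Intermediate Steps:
s/((-308614/(-143195 - 1*388407))) = -427372/((-308614/(-143195 - 1*388407))) = -427372/((-308614/(-143195 - 388407))) = -427372/((-308614/(-531602))) = -427372/((-308614*(-1/531602))) = -427372/154307/265801 = -427372*265801/154307 = -113595904972/154307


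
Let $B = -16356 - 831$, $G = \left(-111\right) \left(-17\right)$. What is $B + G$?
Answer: $-15300$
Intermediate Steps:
$G = 1887$
$B = -17187$
$B + G = -17187 + 1887 = -15300$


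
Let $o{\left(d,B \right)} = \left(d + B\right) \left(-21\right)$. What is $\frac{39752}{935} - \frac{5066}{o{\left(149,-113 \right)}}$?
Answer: $\frac{17394611}{353430} \approx 49.217$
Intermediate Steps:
$o{\left(d,B \right)} = - 21 B - 21 d$ ($o{\left(d,B \right)} = \left(B + d\right) \left(-21\right) = - 21 B - 21 d$)
$\frac{39752}{935} - \frac{5066}{o{\left(149,-113 \right)}} = \frac{39752}{935} - \frac{5066}{\left(-21\right) \left(-113\right) - 3129} = 39752 \cdot \frac{1}{935} - \frac{5066}{2373 - 3129} = \frac{39752}{935} - \frac{5066}{-756} = \frac{39752}{935} - - \frac{2533}{378} = \frac{39752}{935} + \frac{2533}{378} = \frac{17394611}{353430}$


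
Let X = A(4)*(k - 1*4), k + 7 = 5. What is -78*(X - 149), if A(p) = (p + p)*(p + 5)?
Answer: 45318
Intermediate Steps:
k = -2 (k = -7 + 5 = -2)
A(p) = 2*p*(5 + p) (A(p) = (2*p)*(5 + p) = 2*p*(5 + p))
X = -432 (X = (2*4*(5 + 4))*(-2 - 1*4) = (2*4*9)*(-2 - 4) = 72*(-6) = -432)
-78*(X - 149) = -78*(-432 - 149) = -78*(-581) = 45318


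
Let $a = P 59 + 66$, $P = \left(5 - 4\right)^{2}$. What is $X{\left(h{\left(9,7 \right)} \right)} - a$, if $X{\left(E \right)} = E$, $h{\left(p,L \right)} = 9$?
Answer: $-116$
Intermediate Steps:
$P = 1$ ($P = 1^{2} = 1$)
$a = 125$ ($a = 1 \cdot 59 + 66 = 59 + 66 = 125$)
$X{\left(h{\left(9,7 \right)} \right)} - a = 9 - 125 = -116$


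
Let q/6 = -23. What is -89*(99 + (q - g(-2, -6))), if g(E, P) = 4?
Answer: 3827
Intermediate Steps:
q = -138 (q = 6*(-23) = -138)
-89*(99 + (q - g(-2, -6))) = -89*(99 + (-138 - 1*4)) = -89*(99 + (-138 - 4)) = -89*(99 - 142) = -89*(-43) = 3827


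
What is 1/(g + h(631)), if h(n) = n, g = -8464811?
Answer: -1/8464180 ≈ -1.1814e-7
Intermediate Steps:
1/(g + h(631)) = 1/(-8464811 + 631) = 1/(-8464180) = -1/8464180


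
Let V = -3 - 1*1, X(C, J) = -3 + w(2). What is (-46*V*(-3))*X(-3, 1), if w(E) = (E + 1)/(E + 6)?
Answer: 1449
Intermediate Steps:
w(E) = (1 + E)/(6 + E)
X(C, J) = -21/8 (X(C, J) = -3 + (1 + 2)/(6 + 2) = -3 + 3/8 = -21/8)
V = -4 (V = -3 - 1 = -4)
(-46*V*(-3))*X(-3, 1) = -(-184)*(-3)*(-21/8) = -46*12*(-21/8) = -552*(-21/8) = 1449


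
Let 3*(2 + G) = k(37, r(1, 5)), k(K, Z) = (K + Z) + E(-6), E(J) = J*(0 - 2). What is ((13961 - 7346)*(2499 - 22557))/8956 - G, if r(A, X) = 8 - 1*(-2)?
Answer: -199262839/13434 ≈ -14833.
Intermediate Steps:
E(J) = -2*J (E(J) = J*(-2) = -2*J)
r(A, X) = 10 (r(A, X) = 8 + 2 = 10)
k(K, Z) = 12 + K + Z (k(K, Z) = (K + Z) - 2*(-6) = (K + Z) + 12 = 12 + K + Z)
G = 53/3 (G = -2 + (12 + 37 + 10)/3 = -2 + (1/3)*59 = -2 + 59/3 = 53/3 ≈ 17.667)
((13961 - 7346)*(2499 - 22557))/8956 - G = ((13961 - 7346)*(2499 - 22557))/8956 - 1*53/3 = (6615*(-20058))*(1/8956) - 53/3 = -132683670*1/8956 - 53/3 = -66341835/4478 - 53/3 = -199262839/13434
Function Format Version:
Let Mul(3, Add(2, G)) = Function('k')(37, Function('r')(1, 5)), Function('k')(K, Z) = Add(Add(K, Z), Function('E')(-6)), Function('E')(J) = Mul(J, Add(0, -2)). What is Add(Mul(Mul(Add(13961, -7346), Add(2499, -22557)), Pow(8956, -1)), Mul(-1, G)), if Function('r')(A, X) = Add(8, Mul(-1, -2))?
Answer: Rational(-199262839, 13434) ≈ -14833.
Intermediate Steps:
Function('E')(J) = Mul(-2, J) (Function('E')(J) = Mul(J, -2) = Mul(-2, J))
Function('r')(A, X) = 10 (Function('r')(A, X) = Add(8, 2) = 10)
Function('k')(K, Z) = Add(12, K, Z) (Function('k')(K, Z) = Add(Add(K, Z), Mul(-2, -6)) = Add(Add(K, Z), 12) = Add(12, K, Z))
G = Rational(53, 3) (G = Add(-2, Mul(Rational(1, 3), Add(12, 37, 10))) = Add(-2, Mul(Rational(1, 3), 59)) = Add(-2, Rational(59, 3)) = Rational(53, 3) ≈ 17.667)
Add(Mul(Mul(Add(13961, -7346), Add(2499, -22557)), Pow(8956, -1)), Mul(-1, G)) = Add(Mul(Mul(Add(13961, -7346), Add(2499, -22557)), Pow(8956, -1)), Mul(-1, Rational(53, 3))) = Add(Mul(Mul(6615, -20058), Rational(1, 8956)), Rational(-53, 3)) = Add(Mul(-132683670, Rational(1, 8956)), Rational(-53, 3)) = Add(Rational(-66341835, 4478), Rational(-53, 3)) = Rational(-199262839, 13434)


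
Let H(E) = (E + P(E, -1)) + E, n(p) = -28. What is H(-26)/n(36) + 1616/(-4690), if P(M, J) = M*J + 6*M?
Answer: 28869/4690 ≈ 6.1554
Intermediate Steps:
P(M, J) = 6*M + J*M (P(M, J) = J*M + 6*M = 6*M + J*M)
H(E) = 7*E (H(E) = (E + E*(6 - 1)) + E = (E + E*5) + E = (E + 5*E) + E = 6*E + E = 7*E)
H(-26)/n(36) + 1616/(-4690) = (7*(-26))/(-28) + 1616/(-4690) = -182*(-1/28) + 1616*(-1/4690) = 13/2 - 808/2345 = 28869/4690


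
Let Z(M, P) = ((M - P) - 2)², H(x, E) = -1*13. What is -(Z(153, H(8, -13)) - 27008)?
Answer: 112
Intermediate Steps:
H(x, E) = -13
Z(M, P) = (-2 + M - P)²
-(Z(153, H(8, -13)) - 27008) = -((2 - 13 - 1*153)² - 27008) = -((2 - 13 - 153)² - 27008) = -((-164)² - 27008) = -(26896 - 27008) = -1*(-112) = 112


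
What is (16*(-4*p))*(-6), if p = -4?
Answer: -1536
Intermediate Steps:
(16*(-4*p))*(-6) = (16*(-4*(-4)))*(-6) = (16*16)*(-6) = 256*(-6) = -1536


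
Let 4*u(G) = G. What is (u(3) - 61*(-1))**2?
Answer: 61009/16 ≈ 3813.1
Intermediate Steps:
u(G) = G/4
(u(3) - 61*(-1))**2 = ((1/4)*3 - 61*(-1))**2 = (3/4 - 1*(-61))**2 = (3/4 + 61)**2 = (247/4)**2 = 61009/16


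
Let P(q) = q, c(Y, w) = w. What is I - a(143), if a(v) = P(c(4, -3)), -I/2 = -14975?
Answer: 29953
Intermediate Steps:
I = 29950 (I = -2*(-14975) = 29950)
a(v) = -3
I - a(143) = 29950 - 1*(-3) = 29950 + 3 = 29953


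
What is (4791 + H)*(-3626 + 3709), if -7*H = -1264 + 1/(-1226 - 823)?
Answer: 845500250/2049 ≈ 4.1264e+5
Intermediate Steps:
H = 369991/2049 (H = -(-1264 + 1/(-1226 - 823))/7 = -(-1264 + 1/(-2049))/7 = -(-1264 - 1/2049)/7 = -1/7*(-2589937/2049) = 369991/2049 ≈ 180.57)
(4791 + H)*(-3626 + 3709) = (4791 + 369991/2049)*(-3626 + 3709) = (10186750/2049)*83 = 845500250/2049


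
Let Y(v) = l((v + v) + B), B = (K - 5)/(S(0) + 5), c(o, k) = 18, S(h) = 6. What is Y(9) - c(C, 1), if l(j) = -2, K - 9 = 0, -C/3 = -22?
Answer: -20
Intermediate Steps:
C = 66 (C = -3*(-22) = 66)
K = 9 (K = 9 + 0 = 9)
B = 4/11 (B = (9 - 5)/(6 + 5) = 4/11 ≈ 0.36364)
Y(v) = -2
Y(9) - c(C, 1) = -2 - 1*18 = -2 - 18 = -20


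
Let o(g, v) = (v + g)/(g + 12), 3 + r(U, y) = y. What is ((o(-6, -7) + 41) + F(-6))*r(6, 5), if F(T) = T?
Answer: 197/3 ≈ 65.667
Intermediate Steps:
r(U, y) = -3 + y
o(g, v) = (g + v)/(12 + g)
((o(-6, -7) + 41) + F(-6))*r(6, 5) = (((-6 - 7)/(12 - 6) + 41) - 6)*(-3 + 5) = ((-13/6 + 41) - 6)*2 = (233/6 - 6)*2 = (197/6)*2 = 197/3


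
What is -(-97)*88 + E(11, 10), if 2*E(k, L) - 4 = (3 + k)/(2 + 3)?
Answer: 42697/5 ≈ 8539.4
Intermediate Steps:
E(k, L) = 23/10 + k/10 (E(k, L) = 2 + ((3 + k)/(2 + 3))/2 = 2 + ((3 + k)/5)/2 = 2 + ((3 + k)*(⅕))/2 = 2 + (⅗ + k/5)/2 = 2 + (3/10 + k/10) = 23/10 + k/10)
-(-97)*88 + E(11, 10) = -(-97)*88 + (23/10 + (⅒)*11) = -97*(-88) + (23/10 + 11/10) = 8536 + 17/5 = 42697/5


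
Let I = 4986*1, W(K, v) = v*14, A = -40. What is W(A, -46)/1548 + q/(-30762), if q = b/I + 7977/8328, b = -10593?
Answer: -423114170977/1017143561232 ≈ -0.41598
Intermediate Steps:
W(K, v) = 14*v
I = 4986
q = -897133/768952 (q = -10593/4986 + 7977/8328 = -10593*1/4986 + 7977*(1/8328) = -1177/554 + 2659/2776 = -897133/768952 ≈ -1.1667)
W(A, -46)/1548 + q/(-30762) = (14*(-46))/1548 - 897133/768952/(-30762) = -644*1/1548 - 897133/768952*(-1/30762) = -161/387 + 897133/23654501424 = -423114170977/1017143561232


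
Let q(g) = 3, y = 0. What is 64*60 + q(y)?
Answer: 3843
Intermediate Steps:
64*60 + q(y) = 64*60 + 3 = 3840 + 3 = 3843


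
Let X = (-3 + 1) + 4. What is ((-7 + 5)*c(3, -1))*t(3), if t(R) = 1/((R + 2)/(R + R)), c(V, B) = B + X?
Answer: -12/5 ≈ -2.4000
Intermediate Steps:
X = 2 (X = -2 + 4 = 2)
c(V, B) = 2 + B (c(V, B) = B + 2 = 2 + B)
t(R) = 2*R/(2 + R) (t(R) = 1/((2 + R)/((2*R))) = 1/((2 + R)*(1/(2*R))) = 1/((2 + R)/(2*R)) = 2*R/(2 + R))
((-7 + 5)*c(3, -1))*t(3) = ((-7 + 5)*(2 - 1))*(2*3/(2 + 3)) = (-2*1)*(2*3/5) = -4*3/5 = -2*6/5 = -12/5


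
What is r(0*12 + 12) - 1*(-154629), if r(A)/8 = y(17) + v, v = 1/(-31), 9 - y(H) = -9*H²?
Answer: 5440771/31 ≈ 1.7551e+5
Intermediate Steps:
y(H) = 9 + 9*H² (y(H) = 9 - (-9)*H² = 9 + 9*H²)
v = -1/31 ≈ -0.032258
r(A) = 647272/31 (r(A) = 8*((9 + 9*17²) - 1/31) = 8*((9 + 9*289) - 1/31) = 8*((9 + 2601) - 1/31) = 8*(2610 - 1/31) = 8*(80909/31) = 647272/31)
r(0*12 + 12) - 1*(-154629) = 647272/31 - 1*(-154629) = 647272/31 + 154629 = 5440771/31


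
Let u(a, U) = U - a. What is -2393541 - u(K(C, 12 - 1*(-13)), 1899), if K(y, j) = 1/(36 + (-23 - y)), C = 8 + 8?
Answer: -7186321/3 ≈ -2.3954e+6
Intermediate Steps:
C = 16
K(y, j) = 1/(13 - y)
-2393541 - u(K(C, 12 - 1*(-13)), 1899) = -2393541 - (1899 - (-1)/(-13 + 16)) = -2393541 - (1899 - (-1)/3) = -2393541 - (1899 - 1*(-1/3)) = -2393541 - (1899 + 1/3) = -2393541 - 1*5698/3 = -2393541 - 5698/3 = -7186321/3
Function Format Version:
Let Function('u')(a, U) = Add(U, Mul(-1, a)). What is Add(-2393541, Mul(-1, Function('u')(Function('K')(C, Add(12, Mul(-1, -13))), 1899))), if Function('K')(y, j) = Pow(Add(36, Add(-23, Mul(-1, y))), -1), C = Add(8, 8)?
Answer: Rational(-7186321, 3) ≈ -2.3954e+6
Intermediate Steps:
C = 16
Function('K')(y, j) = Pow(Add(13, Mul(-1, y)), -1)
Add(-2393541, Mul(-1, Function('u')(Function('K')(C, Add(12, Mul(-1, -13))), 1899))) = Add(-2393541, Mul(-1, Add(1899, Mul(-1, Mul(-1, Pow(Add(-13, 16), -1)))))) = Add(-2393541, Mul(-1, Add(1899, Mul(-1, Mul(-1, Pow(3, -1)))))) = Add(-2393541, Mul(-1, Add(1899, Mul(-1, Mul(-1, Rational(1, 3)))))) = Add(-2393541, Mul(-1, Add(1899, Mul(-1, Rational(-1, 3))))) = Add(-2393541, Mul(-1, Add(1899, Rational(1, 3)))) = Add(-2393541, Mul(-1, Rational(5698, 3))) = Add(-2393541, Rational(-5698, 3)) = Rational(-7186321, 3)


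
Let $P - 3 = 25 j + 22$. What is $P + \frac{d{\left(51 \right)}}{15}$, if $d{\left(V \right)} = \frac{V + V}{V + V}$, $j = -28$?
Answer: $- \frac{10124}{15} \approx -674.93$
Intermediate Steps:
$d{\left(V \right)} = 1$ ($d{\left(V \right)} = \frac{2 V}{2 V} = 2 V \frac{1}{2 V} = 1$)
$P = -675$ ($P = 3 + \left(25 \left(-28\right) + 22\right) = 3 + \left(-700 + 22\right) = 3 - 678 = -675$)
$P + \frac{d{\left(51 \right)}}{15} = -675 + 1 \cdot \frac{1}{15} = -675 + \frac{1}{15} = - \frac{10124}{15}$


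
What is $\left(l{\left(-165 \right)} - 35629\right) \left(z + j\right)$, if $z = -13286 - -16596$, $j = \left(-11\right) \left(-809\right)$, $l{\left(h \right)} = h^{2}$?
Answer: $-102604436$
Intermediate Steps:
$j = 8899$
$z = 3310$ ($z = -13286 + 16596 = 3310$)
$\left(l{\left(-165 \right)} - 35629\right) \left(z + j\right) = \left(\left(-165\right)^{2} - 35629\right) \left(3310 + 8899\right) = \left(27225 - 35629\right) 12209 = \left(-8404\right) 12209 = -102604436$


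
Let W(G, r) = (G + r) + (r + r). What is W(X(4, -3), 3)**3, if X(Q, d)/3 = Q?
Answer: 9261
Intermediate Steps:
X(Q, d) = 3*Q
W(G, r) = G + 3*r (W(G, r) = (G + r) + 2*r = G + 3*r)
W(X(4, -3), 3)**3 = (3*4 + 3*3)**3 = (12 + 9)**3 = 21**3 = 9261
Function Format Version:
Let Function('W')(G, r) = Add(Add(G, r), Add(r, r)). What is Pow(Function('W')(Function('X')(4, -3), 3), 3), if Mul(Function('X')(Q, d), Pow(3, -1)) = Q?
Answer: 9261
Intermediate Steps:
Function('X')(Q, d) = Mul(3, Q)
Function('W')(G, r) = Add(G, Mul(3, r)) (Function('W')(G, r) = Add(Add(G, r), Mul(2, r)) = Add(G, Mul(3, r)))
Pow(Function('W')(Function('X')(4, -3), 3), 3) = Pow(Add(Mul(3, 4), Mul(3, 3)), 3) = Pow(Add(12, 9), 3) = Pow(21, 3) = 9261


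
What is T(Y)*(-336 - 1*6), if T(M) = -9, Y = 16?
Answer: 3078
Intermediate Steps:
T(Y)*(-336 - 1*6) = -9*(-336 - 1*6) = -9*(-336 - 6) = -9*(-342) = 3078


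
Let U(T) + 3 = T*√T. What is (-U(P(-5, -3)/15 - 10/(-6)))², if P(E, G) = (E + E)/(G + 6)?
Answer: 8758/729 - 26*√13/9 ≈ 1.5977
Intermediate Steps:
P(E, G) = 2*E/(6 + G) (P(E, G) = (2*E)/(6 + G) = 2*E/(6 + G))
U(T) = -3 + T^(3/2) (U(T) = -3 + T*√T = -3 + T^(3/2))
(-U(P(-5, -3)/15 - 10/(-6)))² = (-(-3 + ((2*(-5)/(6 - 3))/15 - 10/(-6))^(3/2)))² = (-(-3 + ((2*(-5)/3)*(1/15) - 10*(-⅙))^(3/2)))² = (-(-3 + ((2*(-5)*(⅓))*(1/15) + 5/3)^(3/2)))² = (-(-3 + (-10/3*1/15 + 5/3)^(3/2)))² = (-(-3 + (-2/9 + 5/3)^(3/2)))² = (-(-3 + (13/9)^(3/2)))² = (-(-3 + 13*√13/27))² = (3 - 13*√13/27)²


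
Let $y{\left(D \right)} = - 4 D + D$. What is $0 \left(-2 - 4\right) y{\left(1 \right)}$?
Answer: $0$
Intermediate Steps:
$y{\left(D \right)} = - 3 D$
$0 \left(-2 - 4\right) y{\left(1 \right)} = 0 \left(-2 - 4\right) \left(\left(-3\right) 1\right) = 0 \left(-6\right) \left(-3\right) = 0 \left(-3\right) = 0$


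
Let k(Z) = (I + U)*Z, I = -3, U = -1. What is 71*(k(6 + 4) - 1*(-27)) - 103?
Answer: -1026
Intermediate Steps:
k(Z) = -4*Z (k(Z) = (-3 - 1)*Z = -4*Z)
71*(k(6 + 4) - 1*(-27)) - 103 = 71*(-4*(6 + 4) - 1*(-27)) - 103 = 71*(-4*10 + 27) - 103 = 71*(-40 + 27) - 103 = 71*(-13) - 103 = -923 - 103 = -1026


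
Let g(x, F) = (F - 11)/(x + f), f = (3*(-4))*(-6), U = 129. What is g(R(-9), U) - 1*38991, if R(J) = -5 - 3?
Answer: -1247653/32 ≈ -38989.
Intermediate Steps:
f = 72 (f = -12*(-6) = 72)
R(J) = -8
g(x, F) = (-11 + F)/(72 + x) (g(x, F) = (F - 11)/(x + 72) = (-11 + F)/(72 + x))
g(R(-9), U) - 1*38991 = (-11 + 129)/(72 - 8) - 1*38991 = 118/64 - 38991 = (1/64)*118 - 38991 = 59/32 - 38991 = -1247653/32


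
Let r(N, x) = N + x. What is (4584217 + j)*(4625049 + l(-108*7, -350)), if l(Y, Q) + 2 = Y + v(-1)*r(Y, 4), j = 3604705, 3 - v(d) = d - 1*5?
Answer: 37812535680206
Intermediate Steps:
v(d) = 8 - d (v(d) = 3 - (d - 1*5) = 3 - (d - 5) = 3 - (-5 + d) = 3 + (5 - d) = 8 - d)
l(Y, Q) = 34 + 10*Y (l(Y, Q) = -2 + (Y + (8 - 1*(-1))*(Y + 4)) = -2 + (Y + (8 + 1)*(4 + Y)) = -2 + (Y + 9*(4 + Y)) = -2 + (Y + (36 + 9*Y)) = -2 + (36 + 10*Y) = 34 + 10*Y)
(4584217 + j)*(4625049 + l(-108*7, -350)) = (4584217 + 3604705)*(4625049 + (34 + 10*(-108*7))) = 8188922*(4625049 + (34 + 10*(-756))) = 8188922*(4625049 + (34 - 7560)) = 8188922*(4625049 - 7526) = 8188922*4617523 = 37812535680206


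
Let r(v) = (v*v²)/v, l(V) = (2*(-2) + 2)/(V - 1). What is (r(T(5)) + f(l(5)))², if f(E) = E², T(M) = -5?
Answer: 10201/16 ≈ 637.56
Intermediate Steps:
l(V) = -2/(-1 + V) (l(V) = (-4 + 2)/(-1 + V) = -2/(-1 + V))
r(v) = v² (r(v) = v³/v = v²)
(r(T(5)) + f(l(5)))² = ((-5)² + (-2/(-1 + 5))²)² = (25 + (-2/4)²)² = (25 + (-2*¼)²)² = (25 + (-½)²)² = (25 + ¼)² = (101/4)² = 10201/16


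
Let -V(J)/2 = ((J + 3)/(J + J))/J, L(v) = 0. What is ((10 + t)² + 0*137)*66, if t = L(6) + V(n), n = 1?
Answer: 2376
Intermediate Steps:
V(J) = -(3 + J)/J² (V(J) = -2*(J + 3)/(J + J)/J = -2*(3 + J)/((2*J))/J = -2*(3 + J)*(1/(2*J))/J = -2*(3 + J)/(2*J)/J = -(3 + J)/J²)
t = -4 (t = 0 + (-3 - 1*1)/1² = 0 + 1*(-3 - 1) = 0 + 1*(-4) = 0 - 4 = -4)
((10 + t)² + 0*137)*66 = ((10 - 4)² + 0*137)*66 = (6² + 0)*66 = (36 + 0)*66 = 36*66 = 2376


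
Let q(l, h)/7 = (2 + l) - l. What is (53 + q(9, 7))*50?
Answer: 3350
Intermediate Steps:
q(l, h) = 14 (q(l, h) = 7*((2 + l) - l) = 7*2 = 14)
(53 + q(9, 7))*50 = (53 + 14)*50 = 67*50 = 3350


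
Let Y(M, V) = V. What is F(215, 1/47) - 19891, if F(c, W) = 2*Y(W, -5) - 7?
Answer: -19908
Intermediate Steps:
F(c, W) = -17 (F(c, W) = 2*(-5) - 7 = -10 - 7 = -17)
F(215, 1/47) - 19891 = -17 - 19891 = -19908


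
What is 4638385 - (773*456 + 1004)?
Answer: 4284893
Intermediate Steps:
4638385 - (773*456 + 1004) = 4638385 - (352488 + 1004) = 4638385 - 1*353492 = 4638385 - 353492 = 4284893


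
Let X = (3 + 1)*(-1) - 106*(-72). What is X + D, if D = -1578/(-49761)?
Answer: 126526162/16587 ≈ 7628.0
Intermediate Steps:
X = 7628 (X = 4*(-1) + 7632 = -4 + 7632 = 7628)
D = 526/16587 (D = -1578*(-1/49761) = 526/16587 ≈ 0.031712)
X + D = 7628 + 526/16587 = 126526162/16587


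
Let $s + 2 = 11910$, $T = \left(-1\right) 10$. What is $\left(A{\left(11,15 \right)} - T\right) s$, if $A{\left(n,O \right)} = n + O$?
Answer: $428688$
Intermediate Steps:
$T = -10$
$A{\left(n,O \right)} = O + n$
$s = 11908$ ($s = -2 + 11910 = 11908$)
$\left(A{\left(11,15 \right)} - T\right) s = \left(\left(15 + 11\right) - -10\right) 11908 = \left(26 + 10\right) 11908 = 36 \cdot 11908 = 428688$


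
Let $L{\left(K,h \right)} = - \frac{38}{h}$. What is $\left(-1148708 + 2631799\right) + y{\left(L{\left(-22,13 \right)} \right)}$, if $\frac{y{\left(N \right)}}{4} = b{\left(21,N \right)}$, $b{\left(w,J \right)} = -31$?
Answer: $1482967$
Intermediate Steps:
$y{\left(N \right)} = -124$ ($y{\left(N \right)} = 4 \left(-31\right) = -124$)
$\left(-1148708 + 2631799\right) + y{\left(L{\left(-22,13 \right)} \right)} = \left(-1148708 + 2631799\right) - 124 = 1483091 - 124 = 1482967$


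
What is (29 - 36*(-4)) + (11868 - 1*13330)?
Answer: -1289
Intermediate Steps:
(29 - 36*(-4)) + (11868 - 1*13330) = (29 + 144) + (11868 - 13330) = 173 - 1462 = -1289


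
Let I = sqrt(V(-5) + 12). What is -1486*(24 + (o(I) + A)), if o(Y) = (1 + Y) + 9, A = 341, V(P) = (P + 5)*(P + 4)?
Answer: -557250 - 2972*sqrt(3) ≈ -5.6240e+5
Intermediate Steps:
V(P) = (4 + P)*(5 + P) (V(P) = (5 + P)*(4 + P) = (4 + P)*(5 + P))
I = 2*sqrt(3) (I = sqrt((20 + (-5)**2 + 9*(-5)) + 12) = sqrt((20 + 25 - 45) + 12) = sqrt(0 + 12) = sqrt(12) = 2*sqrt(3) ≈ 3.4641)
o(Y) = 10 + Y
-1486*(24 + (o(I) + A)) = -1486*(24 + ((10 + 2*sqrt(3)) + 341)) = -1486*(24 + (351 + 2*sqrt(3))) = -1486*(375 + 2*sqrt(3)) = -557250 - 2972*sqrt(3)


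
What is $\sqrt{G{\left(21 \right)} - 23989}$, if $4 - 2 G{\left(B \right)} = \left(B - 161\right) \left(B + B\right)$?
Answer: $i \sqrt{21047} \approx 145.08 i$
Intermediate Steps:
$G{\left(B \right)} = 2 - B \left(-161 + B\right)$ ($G{\left(B \right)} = 2 - \frac{\left(B - 161\right) \left(B + B\right)}{2} = 2 - \frac{\left(-161 + B\right) 2 B}{2} = 2 - \frac{2 B \left(-161 + B\right)}{2} = 2 - B \left(-161 + B\right)$)
$\sqrt{G{\left(21 \right)} - 23989} = \sqrt{\left(2 - 21^{2} + 161 \cdot 21\right) - 23989} = \sqrt{\left(2 - 441 + 3381\right) - 23989} = \sqrt{2942 - 23989} = \sqrt{-21047} = i \sqrt{21047}$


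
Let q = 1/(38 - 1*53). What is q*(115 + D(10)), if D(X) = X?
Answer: -25/3 ≈ -8.3333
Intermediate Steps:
q = -1/15 (q = 1/(38 - 53) = 1/(-15) = -1/15 ≈ -0.066667)
q*(115 + D(10)) = -(115 + 10)/15 = -1/15*125 = -25/3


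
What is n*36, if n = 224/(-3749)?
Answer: -8064/3749 ≈ -2.1510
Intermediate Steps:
n = -224/3749 (n = 224*(-1/3749) = -224/3749 ≈ -0.059749)
n*36 = -224/3749*36 = -8064/3749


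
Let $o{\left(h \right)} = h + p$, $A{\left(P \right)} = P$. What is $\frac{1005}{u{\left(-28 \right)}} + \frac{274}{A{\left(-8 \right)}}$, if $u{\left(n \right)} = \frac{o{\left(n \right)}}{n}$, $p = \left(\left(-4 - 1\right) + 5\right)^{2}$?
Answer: $\frac{3883}{4} \approx 970.75$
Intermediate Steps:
$p = 0$ ($p = \left(-5 + 5\right)^{2} = 0^{2} = 0$)
$o{\left(h \right)} = h$ ($o{\left(h \right)} = h + 0 = h$)
$u{\left(n \right)} = 1$ ($u{\left(n \right)} = \frac{n}{n} = 1$)
$\frac{1005}{u{\left(-28 \right)}} + \frac{274}{A{\left(-8 \right)}} = \frac{1005}{1} + \frac{274}{-8} = 1005 \cdot 1 + 274 \left(- \frac{1}{8}\right) = 1005 - \frac{137}{4} = \frac{3883}{4}$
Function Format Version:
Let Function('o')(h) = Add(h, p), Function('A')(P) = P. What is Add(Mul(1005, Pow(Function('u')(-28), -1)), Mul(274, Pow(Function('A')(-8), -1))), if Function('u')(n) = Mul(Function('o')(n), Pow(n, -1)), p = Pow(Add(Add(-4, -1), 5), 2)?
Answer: Rational(3883, 4) ≈ 970.75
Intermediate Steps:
p = 0 (p = Pow(Add(-5, 5), 2) = Pow(0, 2) = 0)
Function('o')(h) = h (Function('o')(h) = Add(h, 0) = h)
Function('u')(n) = 1 (Function('u')(n) = Mul(n, Pow(n, -1)) = 1)
Add(Mul(1005, Pow(Function('u')(-28), -1)), Mul(274, Pow(Function('A')(-8), -1))) = Add(Mul(1005, Pow(1, -1)), Mul(274, Pow(-8, -1))) = Add(Mul(1005, 1), Mul(274, Rational(-1, 8))) = Add(1005, Rational(-137, 4)) = Rational(3883, 4)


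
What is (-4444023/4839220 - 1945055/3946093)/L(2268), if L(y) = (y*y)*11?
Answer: -26949077109239/1080491782604000437440 ≈ -2.4941e-8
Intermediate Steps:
L(y) = 11*y² (L(y) = y²*11 = 11*y²)
(-4444023/4839220 - 1945055/3946093)/L(2268) = (-4444023/4839220 - 1945055/3946093)/((11*2268²)) = (-4444023*1/4839220 - 1945055*1/3946093)/((11*5143824)) = (-4444023/4839220 - 1945055/3946093)/56582064 = -26949077109239/19096012167460*1/56582064 = -26949077109239/1080491782604000437440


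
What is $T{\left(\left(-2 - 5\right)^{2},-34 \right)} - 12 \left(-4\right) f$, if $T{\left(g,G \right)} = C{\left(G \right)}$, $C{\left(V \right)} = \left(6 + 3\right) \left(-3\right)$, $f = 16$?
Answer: $741$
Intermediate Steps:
$C{\left(V \right)} = -27$ ($C{\left(V \right)} = 9 \left(-3\right) = -27$)
$T{\left(g,G \right)} = -27$
$T{\left(\left(-2 - 5\right)^{2},-34 \right)} - 12 \left(-4\right) f = -27 - 12 \left(-4\right) 16 = -27 - \left(-48\right) 16 = -27 - -768 = -27 + 768 = 741$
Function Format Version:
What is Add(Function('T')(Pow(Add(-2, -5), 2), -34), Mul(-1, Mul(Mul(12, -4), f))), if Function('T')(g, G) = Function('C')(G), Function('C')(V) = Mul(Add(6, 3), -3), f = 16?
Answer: 741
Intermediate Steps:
Function('C')(V) = -27 (Function('C')(V) = Mul(9, -3) = -27)
Function('T')(g, G) = -27
Add(Function('T')(Pow(Add(-2, -5), 2), -34), Mul(-1, Mul(Mul(12, -4), f))) = Add(-27, Mul(-1, Mul(Mul(12, -4), 16))) = Add(-27, Mul(-1, Mul(-48, 16))) = Add(-27, Mul(-1, -768)) = Add(-27, 768) = 741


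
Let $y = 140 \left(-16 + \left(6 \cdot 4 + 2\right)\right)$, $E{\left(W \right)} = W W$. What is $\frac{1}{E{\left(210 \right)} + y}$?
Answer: $\frac{1}{45500} \approx 2.1978 \cdot 10^{-5}$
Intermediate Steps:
$E{\left(W \right)} = W^{2}$
$y = 1400$ ($y = 140 \left(-16 + \left(24 + 2\right)\right) = 140 \left(-16 + 26\right) = 140 \cdot 10 = 1400$)
$\frac{1}{E{\left(210 \right)} + y} = \frac{1}{210^{2} + 1400} = \frac{1}{44100 + 1400} = \frac{1}{45500}$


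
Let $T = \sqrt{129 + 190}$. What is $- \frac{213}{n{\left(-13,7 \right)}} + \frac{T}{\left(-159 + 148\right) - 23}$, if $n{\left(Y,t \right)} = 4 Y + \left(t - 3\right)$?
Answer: $\frac{71}{16} - \frac{\sqrt{319}}{34} \approx 3.9122$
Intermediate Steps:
$n{\left(Y,t \right)} = -3 + t + 4 Y$ ($n{\left(Y,t \right)} = 4 Y + \left(-3 + t\right) = -3 + t + 4 Y$)
$T = \sqrt{319} \approx 17.861$
$- \frac{213}{n{\left(-13,7 \right)}} + \frac{T}{\left(-159 + 148\right) - 23} = - \frac{213}{-3 + 7 + 4 \left(-13\right)} + \frac{\sqrt{319}}{\left(-159 + 148\right) - 23} = - \frac{213}{-3 + 7 - 52} + \frac{\sqrt{319}}{-11 - 23} = - \frac{213}{-48} + \frac{\sqrt{319}}{-34} = \left(-213\right) \left(- \frac{1}{48}\right) + \sqrt{319} \left(- \frac{1}{34}\right) = \frac{71}{16} - \frac{\sqrt{319}}{34}$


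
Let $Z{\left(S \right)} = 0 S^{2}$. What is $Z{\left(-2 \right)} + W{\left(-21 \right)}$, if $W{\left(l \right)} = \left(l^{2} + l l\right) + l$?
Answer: $861$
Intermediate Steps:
$W{\left(l \right)} = l + 2 l^{2}$ ($W{\left(l \right)} = \left(l^{2} + l^{2}\right) + l = 2 l^{2} + l = l + 2 l^{2}$)
$Z{\left(S \right)} = 0$
$Z{\left(-2 \right)} + W{\left(-21 \right)} = 0 - 21 \left(1 + 2 \left(-21\right)\right) = 0 - 21 \left(1 - 42\right) = 0 - -861 = 0 + 861 = 861$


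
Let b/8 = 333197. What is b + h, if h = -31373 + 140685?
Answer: 2774888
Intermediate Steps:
b = 2665576 (b = 8*333197 = 2665576)
h = 109312
b + h = 2665576 + 109312 = 2774888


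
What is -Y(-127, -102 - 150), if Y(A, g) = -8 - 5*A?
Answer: -627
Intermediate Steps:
-Y(-127, -102 - 150) = -(-8 - 5*(-127)) = -(-8 + 635) = -1*627 = -627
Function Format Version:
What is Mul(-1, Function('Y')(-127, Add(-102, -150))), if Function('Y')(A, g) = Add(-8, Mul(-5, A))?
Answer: -627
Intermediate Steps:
Mul(-1, Function('Y')(-127, Add(-102, -150))) = Mul(-1, Add(-8, Mul(-5, -127))) = Mul(-1, Add(-8, 635)) = Mul(-1, 627) = -627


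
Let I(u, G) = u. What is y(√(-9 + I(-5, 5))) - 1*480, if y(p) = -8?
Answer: -488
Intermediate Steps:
y(√(-9 + I(-5, 5))) - 1*480 = -8 - 1*480 = -8 - 480 = -488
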